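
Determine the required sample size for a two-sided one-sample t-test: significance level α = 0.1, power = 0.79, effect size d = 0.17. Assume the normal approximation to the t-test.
n = 208

Sample size formula (one-sample t-test, normal approximation):
n = ((z_{α/2} + z_β) / d)²

z_{α/2} = 1.645 (for α = 0.1, two-sided)
z_β = 0.806 (for power = 0.79)
d = 0.17

n = ((1.645 + 0.806) / 0.17)²
n = (14.418)²
n ≈ 207.88
Round up to the next whole number: n = 208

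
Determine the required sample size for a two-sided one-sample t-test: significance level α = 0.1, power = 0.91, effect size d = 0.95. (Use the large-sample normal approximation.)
n = 10

Sample size formula (one-sample t-test, normal approximation):
n = ((z_{α/2} + z_β) / d)²

z_{α/2} = 1.645 (for α = 0.1, two-sided)
z_β = 1.341 (for power = 0.91)
d = 0.95

n = ((1.645 + 1.341) / 0.95)²
n = (3.143)²
n ≈ 9.88
Round up to the next whole number: n = 10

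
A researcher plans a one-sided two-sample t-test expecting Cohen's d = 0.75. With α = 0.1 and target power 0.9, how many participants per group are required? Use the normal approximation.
n = 24 per group

Sample size formula (two-sample t-test, normal approximation):
n = 2 · ((z_α + z_β) / d)²

z_α = 1.282 (for α = 0.1, one-sided)
z_β = 1.282 (for power = 0.9)
d = 0.75

n = 2 · ((1.282 + 1.282) / 0.75)²
n = 2 · (3.419)²
n ≈ 23.38
Round up to the next whole number: n = 24 per group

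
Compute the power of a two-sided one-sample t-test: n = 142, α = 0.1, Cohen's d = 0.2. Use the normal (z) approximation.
Power ≈ 0.77

Power calculation (one-sample t-test, normal approximation):
z_β = d · √n - z_{α/2}
z_β = 0.2 · √142 - 1.645
z_β = 0.2 · 11.916 - 1.645
z_β = 0.738

Power = Φ(z_β) = Φ(0.738) ≈ 0.770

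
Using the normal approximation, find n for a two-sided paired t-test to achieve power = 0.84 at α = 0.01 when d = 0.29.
n = 152 pairs

Sample size formula (paired t-test, normal approximation):
n = ((z_{α/2} + z_β) / d)²

z_{α/2} = 2.576 (for α = 0.01, two-sided)
z_β = 0.994 (for power = 0.84)
d = 0.29

n = ((2.576 + 0.994) / 0.29)²
n = (12.310)²
n ≈ 151.54
Round up to the next whole number: n = 152 pairs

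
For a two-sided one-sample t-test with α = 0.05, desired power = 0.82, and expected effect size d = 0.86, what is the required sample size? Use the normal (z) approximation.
n = 12

Sample size formula (one-sample t-test, normal approximation):
n = ((z_{α/2} + z_β) / d)²

z_{α/2} = 1.960 (for α = 0.05, two-sided)
z_β = 0.915 (for power = 0.82)
d = 0.86

n = ((1.960 + 0.915) / 0.86)²
n = (3.343)²
n ≈ 11.18
Round up to the next whole number: n = 12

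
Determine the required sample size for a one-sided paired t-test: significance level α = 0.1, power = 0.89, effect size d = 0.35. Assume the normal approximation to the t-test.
n = 52 pairs

Sample size formula (paired t-test, normal approximation):
n = ((z_α + z_β) / d)²

z_α = 1.282 (for α = 0.1, one-sided)
z_β = 1.227 (for power = 0.89)
d = 0.35

n = ((1.282 + 1.227) / 0.35)²
n = (7.169)²
n ≈ 51.39
Round up to the next whole number: n = 52 pairs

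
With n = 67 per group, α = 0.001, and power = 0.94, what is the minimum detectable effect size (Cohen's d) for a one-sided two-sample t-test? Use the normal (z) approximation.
d ≈ 0.80

Minimum detectable effect (two-sample t-test, normal approximation):
d = (z_α + z_β) / √(n/2)
d = (3.090 + 1.555) / √(67/2)
d = 4.645 / 5.788
d ≈ 0.80

By Cohen's convention (0.2 small / 0.5 medium / 0.8 large): large effect.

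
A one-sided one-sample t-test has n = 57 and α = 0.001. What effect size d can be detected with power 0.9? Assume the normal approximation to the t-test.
d ≈ 0.58

Minimum detectable effect (one-sample t-test, normal approximation):
d = (z_α + z_β) / √n
d = (3.090 + 1.282) / √57
d = 4.372 / 7.550
d ≈ 0.58

By Cohen's convention (0.2 small / 0.5 medium / 0.8 large): medium effect.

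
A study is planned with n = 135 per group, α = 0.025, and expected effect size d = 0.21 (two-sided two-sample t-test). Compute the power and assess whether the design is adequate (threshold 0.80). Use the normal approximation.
Power ≈ 0.30; the study is underpowered (power < 0.80)

Power calculation (two-sample t-test, normal approximation):
z_β = d · √(n/2) - z_{α/2}
z_β = 0.21 · √(135/2) - 2.241
z_β = 0.21 · 8.216 - 2.241
z_β = -0.516

Power = Φ(z_β) = Φ(-0.516) ≈ 0.303

Effect size d = 0.21 is small by Cohen's convention (0.2/0.5/0.8).

Threshold: power ≥ 0.80 is conventionally adequate.
Power ≈ 0.30 → the study is underpowered (power < 0.80).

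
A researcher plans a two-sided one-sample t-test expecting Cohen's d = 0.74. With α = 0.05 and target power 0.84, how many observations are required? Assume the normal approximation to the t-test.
n = 16

Sample size formula (one-sample t-test, normal approximation):
n = ((z_{α/2} + z_β) / d)²

z_{α/2} = 1.960 (for α = 0.05, two-sided)
z_β = 0.994 (for power = 0.84)
d = 0.74

n = ((1.960 + 0.994) / 0.74)²
n = (3.992)²
n ≈ 15.94
Round up to the next whole number: n = 16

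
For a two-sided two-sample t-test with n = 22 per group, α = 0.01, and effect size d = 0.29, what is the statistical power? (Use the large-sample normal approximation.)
Power ≈ 0.05

Power calculation (two-sample t-test, normal approximation):
z_β = d · √(n/2) - z_{α/2}
z_β = 0.29 · √(22/2) - 2.576
z_β = 0.29 · 3.317 - 2.576
z_β = -1.614

Power = Φ(z_β) = Φ(-1.614) ≈ 0.053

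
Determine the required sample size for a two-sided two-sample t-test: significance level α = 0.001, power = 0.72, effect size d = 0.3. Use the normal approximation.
n = 334 per group

Sample size formula (two-sample t-test, normal approximation):
n = 2 · ((z_{α/2} + z_β) / d)²

z_{α/2} = 3.291 (for α = 0.001, two-sided)
z_β = 0.583 (for power = 0.72)
d = 0.3

n = 2 · ((3.291 + 0.583) / 0.3)²
n = 2 · (12.913)²
n ≈ 333.49
Round up to the next whole number: n = 334 per group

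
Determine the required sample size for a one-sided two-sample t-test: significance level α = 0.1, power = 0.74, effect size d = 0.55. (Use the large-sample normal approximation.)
n = 25 per group

Sample size formula (two-sample t-test, normal approximation):
n = 2 · ((z_α + z_β) / d)²

z_α = 1.282 (for α = 0.1, one-sided)
z_β = 0.643 (for power = 0.74)
d = 0.55

n = 2 · ((1.282 + 0.643) / 0.55)²
n = 2 · (3.500)²
n ≈ 24.50
Round up to the next whole number: n = 25 per group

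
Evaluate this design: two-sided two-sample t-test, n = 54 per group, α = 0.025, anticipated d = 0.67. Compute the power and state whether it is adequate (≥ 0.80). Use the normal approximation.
Power ≈ 0.89; the study is adequately powered (power ≥ 0.80)

Power calculation (two-sample t-test, normal approximation):
z_β = d · √(n/2) - z_{α/2}
z_β = 0.67 · √(54/2) - 2.241
z_β = 0.67 · 5.196 - 2.241
z_β = 1.240

Power = Φ(z_β) = Φ(1.240) ≈ 0.893

Effect size d = 0.67 is medium by Cohen's convention (0.2/0.5/0.8).

Threshold: power ≥ 0.80 is conventionally adequate.
Power ≈ 0.89 → the study is adequately powered (power ≥ 0.80).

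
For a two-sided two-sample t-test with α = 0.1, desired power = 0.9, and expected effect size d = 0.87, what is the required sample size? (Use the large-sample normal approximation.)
n = 23 per group

Sample size formula (two-sample t-test, normal approximation):
n = 2 · ((z_{α/2} + z_β) / d)²

z_{α/2} = 1.645 (for α = 0.1, two-sided)
z_β = 1.282 (for power = 0.9)
d = 0.87

n = 2 · ((1.645 + 1.282) / 0.87)²
n = 2 · (3.364)²
n ≈ 22.63
Round up to the next whole number: n = 23 per group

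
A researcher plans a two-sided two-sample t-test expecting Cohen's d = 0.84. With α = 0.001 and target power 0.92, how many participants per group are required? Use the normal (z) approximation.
n = 63 per group

Sample size formula (two-sample t-test, normal approximation):
n = 2 · ((z_{α/2} + z_β) / d)²

z_{α/2} = 3.291 (for α = 0.001, two-sided)
z_β = 1.405 (for power = 0.92)
d = 0.84

n = 2 · ((3.291 + 1.405) / 0.84)²
n = 2 · (5.590)²
n ≈ 62.50
Round up to the next whole number: n = 63 per group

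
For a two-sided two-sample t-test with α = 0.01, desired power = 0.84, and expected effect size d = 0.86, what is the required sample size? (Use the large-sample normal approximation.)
n = 35 per group

Sample size formula (two-sample t-test, normal approximation):
n = 2 · ((z_{α/2} + z_β) / d)²

z_{α/2} = 2.576 (for α = 0.01, two-sided)
z_β = 0.994 (for power = 0.84)
d = 0.86

n = 2 · ((2.576 + 0.994) / 0.86)²
n = 2 · (4.151)²
n ≈ 34.46
Round up to the next whole number: n = 35 per group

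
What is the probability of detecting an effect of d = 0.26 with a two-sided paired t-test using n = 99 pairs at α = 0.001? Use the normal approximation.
Power ≈ 0.24

Power calculation (paired t-test, normal approximation):
z_β = d · √n - z_{α/2}
z_β = 0.26 · √99 - 3.291
z_β = 0.26 · 9.950 - 3.291
z_β = -0.704

Power = Φ(z_β) = Φ(-0.704) ≈ 0.241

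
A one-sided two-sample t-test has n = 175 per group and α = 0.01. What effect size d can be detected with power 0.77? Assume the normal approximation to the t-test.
d ≈ 0.33

Minimum detectable effect (two-sample t-test, normal approximation):
d = (z_α + z_β) / √(n/2)
d = (2.326 + 0.739) / √(175/2)
d = 3.065 / 9.354
d ≈ 0.33

By Cohen's convention (0.2 small / 0.5 medium / 0.8 large): small effect.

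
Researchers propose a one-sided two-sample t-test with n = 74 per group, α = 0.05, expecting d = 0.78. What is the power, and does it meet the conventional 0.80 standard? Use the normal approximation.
Power ≈ 1.00; the study is adequately powered (power ≥ 0.80)

Power calculation (two-sample t-test, normal approximation):
z_β = d · √(n/2) - z_α
z_β = 0.78 · √(74/2) - 1.645
z_β = 0.78 · 6.083 - 1.645
z_β = 3.100

Power = Φ(z_β) = Φ(3.100) ≈ 0.999

Effect size d = 0.78 is medium by Cohen's convention (0.2/0.5/0.8).

Threshold: power ≥ 0.80 is conventionally adequate.
Power ≈ 1.00 → the study is adequately powered (power ≥ 0.80).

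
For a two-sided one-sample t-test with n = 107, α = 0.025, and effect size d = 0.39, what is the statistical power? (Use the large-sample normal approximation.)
Power ≈ 0.96

Power calculation (one-sample t-test, normal approximation):
z_β = d · √n - z_{α/2}
z_β = 0.39 · √107 - 2.241
z_β = 0.39 · 10.344 - 2.241
z_β = 1.793

Power = Φ(z_β) = Φ(1.793) ≈ 0.963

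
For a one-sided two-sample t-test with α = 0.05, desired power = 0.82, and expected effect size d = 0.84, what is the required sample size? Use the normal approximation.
n = 19 per group

Sample size formula (two-sample t-test, normal approximation):
n = 2 · ((z_α + z_β) / d)²

z_α = 1.645 (for α = 0.05, one-sided)
z_β = 0.915 (for power = 0.82)
d = 0.84

n = 2 · ((1.645 + 0.915) / 0.84)²
n = 2 · (3.048)²
n ≈ 18.58
Round up to the next whole number: n = 19 per group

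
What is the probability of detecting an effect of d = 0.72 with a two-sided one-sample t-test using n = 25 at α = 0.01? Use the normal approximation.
Power ≈ 0.85

Power calculation (one-sample t-test, normal approximation):
z_β = d · √n - z_{α/2}
z_β = 0.72 · √25 - 2.576
z_β = 0.72 · 5.000 - 2.576
z_β = 1.024

Power = Φ(z_β) = Φ(1.024) ≈ 0.847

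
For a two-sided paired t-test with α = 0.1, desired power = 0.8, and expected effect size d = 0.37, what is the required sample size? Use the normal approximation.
n = 46 pairs

Sample size formula (paired t-test, normal approximation):
n = ((z_{α/2} + z_β) / d)²

z_{α/2} = 1.645 (for α = 0.1, two-sided)
z_β = 0.842 (for power = 0.8)
d = 0.37

n = ((1.645 + 0.842) / 0.37)²
n = (6.722)²
n ≈ 45.19
Round up to the next whole number: n = 46 pairs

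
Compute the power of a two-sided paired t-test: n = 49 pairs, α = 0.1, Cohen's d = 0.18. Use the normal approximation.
Power ≈ 0.35

Power calculation (paired t-test, normal approximation):
z_β = d · √n - z_{α/2}
z_β = 0.18 · √49 - 1.645
z_β = 0.18 · 7.000 - 1.645
z_β = -0.385

Power = Φ(z_β) = Φ(-0.385) ≈ 0.350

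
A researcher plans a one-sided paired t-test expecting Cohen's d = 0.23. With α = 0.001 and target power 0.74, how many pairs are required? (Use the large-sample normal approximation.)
n = 264 pairs

Sample size formula (paired t-test, normal approximation):
n = ((z_α + z_β) / d)²

z_α = 3.090 (for α = 0.001, one-sided)
z_β = 0.643 (for power = 0.74)
d = 0.23

n = ((3.090 + 0.643) / 0.23)²
n = (16.230)²
n ≈ 263.41
Round up to the next whole number: n = 264 pairs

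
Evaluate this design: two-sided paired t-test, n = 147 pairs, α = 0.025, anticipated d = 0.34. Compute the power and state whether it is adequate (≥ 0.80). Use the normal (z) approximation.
Power ≈ 0.97; the study is adequately powered (power ≥ 0.80)

Power calculation (paired t-test, normal approximation):
z_β = d · √n - z_{α/2}
z_β = 0.34 · √147 - 2.241
z_β = 0.34 · 12.124 - 2.241
z_β = 1.881

Power = Φ(z_β) = Φ(1.881) ≈ 0.970

Effect size d = 0.34 is small by Cohen's convention (0.2/0.5/0.8).

Threshold: power ≥ 0.80 is conventionally adequate.
Power ≈ 0.97 → the study is adequately powered (power ≥ 0.80).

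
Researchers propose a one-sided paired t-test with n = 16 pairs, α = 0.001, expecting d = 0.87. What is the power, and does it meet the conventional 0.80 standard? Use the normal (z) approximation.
Power ≈ 0.65; the study is underpowered (power < 0.80)

Power calculation (paired t-test, normal approximation):
z_β = d · √n - z_α
z_β = 0.87 · √16 - 3.090
z_β = 0.87 · 4.000 - 3.090
z_β = 0.390

Power = Φ(z_β) = Φ(0.390) ≈ 0.652

Effect size d = 0.87 is large by Cohen's convention (0.2/0.5/0.8).

Threshold: power ≥ 0.80 is conventionally adequate.
Power ≈ 0.65 → the study is underpowered (power < 0.80).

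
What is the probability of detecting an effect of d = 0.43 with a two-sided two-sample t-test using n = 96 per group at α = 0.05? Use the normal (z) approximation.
Power ≈ 0.85

Power calculation (two-sample t-test, normal approximation):
z_β = d · √(n/2) - z_{α/2}
z_β = 0.43 · √(96/2) - 1.960
z_β = 0.43 · 6.928 - 1.960
z_β = 1.019

Power = Φ(z_β) = Φ(1.019) ≈ 0.846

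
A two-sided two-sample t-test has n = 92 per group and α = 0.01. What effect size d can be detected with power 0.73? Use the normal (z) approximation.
d ≈ 0.47

Minimum detectable effect (two-sample t-test, normal approximation):
d = (z_{α/2} + z_β) / √(n/2)
d = (2.576 + 0.613) / √(92/2)
d = 3.189 / 6.782
d ≈ 0.47

By Cohen's convention (0.2 small / 0.5 medium / 0.8 large): small effect.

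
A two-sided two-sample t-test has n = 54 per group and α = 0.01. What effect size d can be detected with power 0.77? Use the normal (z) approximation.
d ≈ 0.64

Minimum detectable effect (two-sample t-test, normal approximation):
d = (z_{α/2} + z_β) / √(n/2)
d = (2.576 + 0.739) / √(54/2)
d = 3.315 / 5.196
d ≈ 0.64

By Cohen's convention (0.2 small / 0.5 medium / 0.8 large): medium effect.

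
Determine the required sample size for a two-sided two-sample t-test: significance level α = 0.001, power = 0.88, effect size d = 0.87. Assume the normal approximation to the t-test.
n = 53 per group

Sample size formula (two-sample t-test, normal approximation):
n = 2 · ((z_{α/2} + z_β) / d)²

z_{α/2} = 3.291 (for α = 0.001, two-sided)
z_β = 1.175 (for power = 0.88)
d = 0.87

n = 2 · ((3.291 + 1.175) / 0.87)²
n = 2 · (5.133)²
n ≈ 52.70
Round up to the next whole number: n = 53 per group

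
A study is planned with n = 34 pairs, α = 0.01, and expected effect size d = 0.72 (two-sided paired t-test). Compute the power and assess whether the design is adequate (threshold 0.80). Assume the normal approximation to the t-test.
Power ≈ 0.95; the study is adequately powered (power ≥ 0.80)

Power calculation (paired t-test, normal approximation):
z_β = d · √n - z_{α/2}
z_β = 0.72 · √34 - 2.576
z_β = 0.72 · 5.831 - 2.576
z_β = 1.622

Power = Φ(z_β) = Φ(1.622) ≈ 0.948

Effect size d = 0.72 is medium by Cohen's convention (0.2/0.5/0.8).

Threshold: power ≥ 0.80 is conventionally adequate.
Power ≈ 0.95 → the study is adequately powered (power ≥ 0.80).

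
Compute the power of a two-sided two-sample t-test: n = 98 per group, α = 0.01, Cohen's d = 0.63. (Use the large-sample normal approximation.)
Power ≈ 0.97

Power calculation (two-sample t-test, normal approximation):
z_β = d · √(n/2) - z_{α/2}
z_β = 0.63 · √(98/2) - 2.576
z_β = 0.63 · 7.000 - 2.576
z_β = 1.834

Power = Φ(z_β) = Φ(1.834) ≈ 0.967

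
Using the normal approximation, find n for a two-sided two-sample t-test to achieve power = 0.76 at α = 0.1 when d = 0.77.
n = 19 per group

Sample size formula (two-sample t-test, normal approximation):
n = 2 · ((z_{α/2} + z_β) / d)²

z_{α/2} = 1.645 (for α = 0.1, two-sided)
z_β = 0.706 (for power = 0.76)
d = 0.77

n = 2 · ((1.645 + 0.706) / 0.77)²
n = 2 · (3.053)²
n ≈ 18.64
Round up to the next whole number: n = 19 per group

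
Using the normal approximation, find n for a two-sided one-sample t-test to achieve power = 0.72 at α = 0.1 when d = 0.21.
n = 113

Sample size formula (one-sample t-test, normal approximation):
n = ((z_{α/2} + z_β) / d)²

z_{α/2} = 1.645 (for α = 0.1, two-sided)
z_β = 0.583 (for power = 0.72)
d = 0.21

n = ((1.645 + 0.583) / 0.21)²
n = (10.610)²
n ≈ 112.57
Round up to the next whole number: n = 113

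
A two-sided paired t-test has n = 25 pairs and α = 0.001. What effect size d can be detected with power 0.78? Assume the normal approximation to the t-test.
d ≈ 0.81

Minimum detectable effect (paired t-test, normal approximation):
d = (z_{α/2} + z_β) / √n
d = (3.291 + 0.772) / √25
d = 4.063 / 5.000
d ≈ 0.81

By Cohen's convention (0.2 small / 0.5 medium / 0.8 large): large effect.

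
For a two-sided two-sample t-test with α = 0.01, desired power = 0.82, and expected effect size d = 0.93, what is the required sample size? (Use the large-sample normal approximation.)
n = 29 per group

Sample size formula (two-sample t-test, normal approximation):
n = 2 · ((z_{α/2} + z_β) / d)²

z_{α/2} = 2.576 (for α = 0.01, two-sided)
z_β = 0.915 (for power = 0.82)
d = 0.93

n = 2 · ((2.576 + 0.915) / 0.93)²
n = 2 · (3.754)²
n ≈ 28.19
Round up to the next whole number: n = 29 per group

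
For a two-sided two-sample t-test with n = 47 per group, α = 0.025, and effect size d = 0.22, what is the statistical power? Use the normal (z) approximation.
Power ≈ 0.12

Power calculation (two-sample t-test, normal approximation):
z_β = d · √(n/2) - z_{α/2}
z_β = 0.22 · √(47/2) - 2.241
z_β = 0.22 · 4.848 - 2.241
z_β = -1.175

Power = Φ(z_β) = Φ(-1.175) ≈ 0.120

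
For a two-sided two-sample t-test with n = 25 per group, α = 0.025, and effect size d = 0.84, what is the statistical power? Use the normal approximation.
Power ≈ 0.77

Power calculation (two-sample t-test, normal approximation):
z_β = d · √(n/2) - z_{α/2}
z_β = 0.84 · √(25/2) - 2.241
z_β = 0.84 · 3.536 - 2.241
z_β = 0.728

Power = Φ(z_β) = Φ(0.728) ≈ 0.767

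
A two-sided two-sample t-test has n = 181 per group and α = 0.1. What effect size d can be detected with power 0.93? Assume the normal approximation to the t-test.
d ≈ 0.33

Minimum detectable effect (two-sample t-test, normal approximation):
d = (z_{α/2} + z_β) / √(n/2)
d = (1.645 + 1.476) / √(181/2)
d = 3.121 / 9.513
d ≈ 0.33

By Cohen's convention (0.2 small / 0.5 medium / 0.8 large): small effect.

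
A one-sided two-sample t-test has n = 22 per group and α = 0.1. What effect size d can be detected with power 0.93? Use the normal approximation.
d ≈ 0.83

Minimum detectable effect (two-sample t-test, normal approximation):
d = (z_α + z_β) / √(n/2)
d = (1.282 + 1.476) / √(22/2)
d = 2.757 / 3.317
d ≈ 0.83

By Cohen's convention (0.2 small / 0.5 medium / 0.8 large): large effect.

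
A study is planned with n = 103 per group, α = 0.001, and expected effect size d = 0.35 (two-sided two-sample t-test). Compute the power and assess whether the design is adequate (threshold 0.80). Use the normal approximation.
Power ≈ 0.22; the study is underpowered (power < 0.80)

Power calculation (two-sample t-test, normal approximation):
z_β = d · √(n/2) - z_{α/2}
z_β = 0.35 · √(103/2) - 3.291
z_β = 0.35 · 7.176 - 3.291
z_β = -0.779

Power = Φ(z_β) = Φ(-0.779) ≈ 0.218

Effect size d = 0.35 is small by Cohen's convention (0.2/0.5/0.8).

Threshold: power ≥ 0.80 is conventionally adequate.
Power ≈ 0.22 → the study is underpowered (power < 0.80).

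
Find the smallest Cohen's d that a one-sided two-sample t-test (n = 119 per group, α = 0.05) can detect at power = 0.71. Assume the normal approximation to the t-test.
d ≈ 0.28

Minimum detectable effect (two-sample t-test, normal approximation):
d = (z_α + z_β) / √(n/2)
d = (1.645 + 0.553) / √(119/2)
d = 2.198 / 7.714
d ≈ 0.28

By Cohen's convention (0.2 small / 0.5 medium / 0.8 large): small effect.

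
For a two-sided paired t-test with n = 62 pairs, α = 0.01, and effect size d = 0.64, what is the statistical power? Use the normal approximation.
Power ≈ 0.99

Power calculation (paired t-test, normal approximation):
z_β = d · √n - z_{α/2}
z_β = 0.64 · √62 - 2.576
z_β = 0.64 · 7.874 - 2.576
z_β = 2.464

Power = Φ(z_β) = Φ(2.464) ≈ 0.993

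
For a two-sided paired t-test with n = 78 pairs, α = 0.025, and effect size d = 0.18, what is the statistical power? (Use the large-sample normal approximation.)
Power ≈ 0.26

Power calculation (paired t-test, normal approximation):
z_β = d · √n - z_{α/2}
z_β = 0.18 · √78 - 2.241
z_β = 0.18 · 8.832 - 2.241
z_β = -0.652

Power = Φ(z_β) = Φ(-0.652) ≈ 0.257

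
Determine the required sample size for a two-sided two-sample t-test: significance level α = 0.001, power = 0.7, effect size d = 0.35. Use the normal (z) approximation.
n = 238 per group

Sample size formula (two-sample t-test, normal approximation):
n = 2 · ((z_{α/2} + z_β) / d)²

z_{α/2} = 3.291 (for α = 0.001, two-sided)
z_β = 0.524 (for power = 0.7)
d = 0.35

n = 2 · ((3.291 + 0.524) / 0.35)²
n = 2 · (10.900)²
n ≈ 237.62
Round up to the next whole number: n = 238 per group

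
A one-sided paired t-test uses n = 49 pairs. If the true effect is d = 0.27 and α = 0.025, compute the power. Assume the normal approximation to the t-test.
Power ≈ 0.47

Power calculation (paired t-test, normal approximation):
z_β = d · √n - z_α
z_β = 0.27 · √49 - 1.960
z_β = 0.27 · 7.000 - 1.960
z_β = -0.070

Power = Φ(z_β) = Φ(-0.070) ≈ 0.472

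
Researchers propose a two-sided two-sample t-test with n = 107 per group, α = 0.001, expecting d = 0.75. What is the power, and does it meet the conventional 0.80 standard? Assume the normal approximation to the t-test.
Power ≈ 0.99; the study is adequately powered (power ≥ 0.80)

Power calculation (two-sample t-test, normal approximation):
z_β = d · √(n/2) - z_{α/2}
z_β = 0.75 · √(107/2) - 3.291
z_β = 0.75 · 7.314 - 3.291
z_β = 2.195

Power = Φ(z_β) = Φ(2.195) ≈ 0.986

Effect size d = 0.75 is medium by Cohen's convention (0.2/0.5/0.8).

Threshold: power ≥ 0.80 is conventionally adequate.
Power ≈ 0.99 → the study is adequately powered (power ≥ 0.80).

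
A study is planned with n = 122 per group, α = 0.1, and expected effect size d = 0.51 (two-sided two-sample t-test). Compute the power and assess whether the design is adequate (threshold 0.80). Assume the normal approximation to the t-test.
Power ≈ 0.99; the study is adequately powered (power ≥ 0.80)

Power calculation (two-sample t-test, normal approximation):
z_β = d · √(n/2) - z_{α/2}
z_β = 0.51 · √(122/2) - 1.645
z_β = 0.51 · 7.810 - 1.645
z_β = 2.338

Power = Φ(z_β) = Φ(2.338) ≈ 0.990

Effect size d = 0.51 is medium by Cohen's convention (0.2/0.5/0.8).

Threshold: power ≥ 0.80 is conventionally adequate.
Power ≈ 0.99 → the study is adequately powered (power ≥ 0.80).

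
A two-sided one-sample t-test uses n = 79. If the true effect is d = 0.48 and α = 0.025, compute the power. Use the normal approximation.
Power ≈ 0.98

Power calculation (one-sample t-test, normal approximation):
z_β = d · √n - z_{α/2}
z_β = 0.48 · √79 - 2.241
z_β = 0.48 · 8.888 - 2.241
z_β = 2.025

Power = Φ(z_β) = Φ(2.025) ≈ 0.979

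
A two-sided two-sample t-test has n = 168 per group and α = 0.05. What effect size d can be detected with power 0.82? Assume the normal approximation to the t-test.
d ≈ 0.31

Minimum detectable effect (two-sample t-test, normal approximation):
d = (z_{α/2} + z_β) / √(n/2)
d = (1.960 + 0.915) / √(168/2)
d = 2.875 / 9.165
d ≈ 0.31

By Cohen's convention (0.2 small / 0.5 medium / 0.8 large): small effect.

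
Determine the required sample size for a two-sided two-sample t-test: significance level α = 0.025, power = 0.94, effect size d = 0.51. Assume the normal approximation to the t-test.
n = 111 per group

Sample size formula (two-sample t-test, normal approximation):
n = 2 · ((z_{α/2} + z_β) / d)²

z_{α/2} = 2.241 (for α = 0.025, two-sided)
z_β = 1.555 (for power = 0.94)
d = 0.51

n = 2 · ((2.241 + 1.555) / 0.51)²
n = 2 · (7.443)²
n ≈ 110.80
Round up to the next whole number: n = 111 per group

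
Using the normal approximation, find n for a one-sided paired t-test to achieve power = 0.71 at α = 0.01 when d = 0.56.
n = 27 pairs

Sample size formula (paired t-test, normal approximation):
n = ((z_α + z_β) / d)²

z_α = 2.326 (for α = 0.01, one-sided)
z_β = 0.553 (for power = 0.71)
d = 0.56

n = ((2.326 + 0.553) / 0.56)²
n = (5.141)²
n ≈ 26.43
Round up to the next whole number: n = 27 pairs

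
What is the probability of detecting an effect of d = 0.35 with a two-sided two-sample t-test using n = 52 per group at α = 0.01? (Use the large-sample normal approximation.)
Power ≈ 0.21

Power calculation (two-sample t-test, normal approximation):
z_β = d · √(n/2) - z_{α/2}
z_β = 0.35 · √(52/2) - 2.576
z_β = 0.35 · 5.099 - 2.576
z_β = -0.791

Power = Φ(z_β) = Φ(-0.791) ≈ 0.214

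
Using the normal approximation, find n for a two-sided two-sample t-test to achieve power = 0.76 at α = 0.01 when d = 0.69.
n = 46 per group

Sample size formula (two-sample t-test, normal approximation):
n = 2 · ((z_{α/2} + z_β) / d)²

z_{α/2} = 2.576 (for α = 0.01, two-sided)
z_β = 0.706 (for power = 0.76)
d = 0.69

n = 2 · ((2.576 + 0.706) / 0.69)²
n = 2 · (4.757)²
n ≈ 45.26
Round up to the next whole number: n = 46 per group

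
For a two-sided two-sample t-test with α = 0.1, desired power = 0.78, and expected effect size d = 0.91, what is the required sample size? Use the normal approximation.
n = 15 per group

Sample size formula (two-sample t-test, normal approximation):
n = 2 · ((z_{α/2} + z_β) / d)²

z_{α/2} = 1.645 (for α = 0.1, two-sided)
z_β = 0.772 (for power = 0.78)
d = 0.91

n = 2 · ((1.645 + 0.772) / 0.91)²
n = 2 · (2.656)²
n ≈ 14.11
Round up to the next whole number: n = 15 per group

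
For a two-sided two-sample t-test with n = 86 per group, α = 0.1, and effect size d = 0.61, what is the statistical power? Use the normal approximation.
Power ≈ 0.99

Power calculation (two-sample t-test, normal approximation):
z_β = d · √(n/2) - z_{α/2}
z_β = 0.61 · √(86/2) - 1.645
z_β = 0.61 · 6.557 - 1.645
z_β = 2.355

Power = Φ(z_β) = Φ(2.355) ≈ 0.991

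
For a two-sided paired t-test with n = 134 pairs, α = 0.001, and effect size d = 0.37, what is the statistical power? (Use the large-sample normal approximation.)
Power ≈ 0.84

Power calculation (paired t-test, normal approximation):
z_β = d · √n - z_{α/2}
z_β = 0.37 · √134 - 3.291
z_β = 0.37 · 11.576 - 3.291
z_β = 0.993

Power = Φ(z_β) = Φ(0.993) ≈ 0.840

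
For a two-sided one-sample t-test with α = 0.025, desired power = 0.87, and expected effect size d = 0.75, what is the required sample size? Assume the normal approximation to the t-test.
n = 21

Sample size formula (one-sample t-test, normal approximation):
n = ((z_{α/2} + z_β) / d)²

z_{α/2} = 2.241 (for α = 0.025, two-sided)
z_β = 1.126 (for power = 0.87)
d = 0.75

n = ((2.241 + 1.126) / 0.75)²
n = (4.489)²
n ≈ 20.15
Round up to the next whole number: n = 21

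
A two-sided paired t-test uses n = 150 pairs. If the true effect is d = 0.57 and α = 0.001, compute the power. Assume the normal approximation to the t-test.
Power ≈ 1.00

Power calculation (paired t-test, normal approximation):
z_β = d · √n - z_{α/2}
z_β = 0.57 · √150 - 3.291
z_β = 0.57 · 12.247 - 3.291
z_β = 3.691

Power = Φ(z_β) = Φ(3.691) ≈ 1.000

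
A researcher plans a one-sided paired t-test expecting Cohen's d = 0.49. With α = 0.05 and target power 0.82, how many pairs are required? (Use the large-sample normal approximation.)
n = 28 pairs

Sample size formula (paired t-test, normal approximation):
n = ((z_α + z_β) / d)²

z_α = 1.645 (for α = 0.05, one-sided)
z_β = 0.915 (for power = 0.82)
d = 0.49

n = ((1.645 + 0.915) / 0.49)²
n = (5.224)²
n ≈ 27.29
Round up to the next whole number: n = 28 pairs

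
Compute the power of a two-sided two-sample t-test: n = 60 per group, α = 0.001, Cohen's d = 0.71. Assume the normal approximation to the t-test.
Power ≈ 0.73

Power calculation (two-sample t-test, normal approximation):
z_β = d · √(n/2) - z_{α/2}
z_β = 0.71 · √(60/2) - 3.291
z_β = 0.71 · 5.477 - 3.291
z_β = 0.598

Power = Φ(z_β) = Φ(0.598) ≈ 0.725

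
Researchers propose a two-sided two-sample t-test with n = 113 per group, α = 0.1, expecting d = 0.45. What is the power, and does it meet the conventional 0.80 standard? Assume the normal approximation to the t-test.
Power ≈ 0.96; the study is adequately powered (power ≥ 0.80)

Power calculation (two-sample t-test, normal approximation):
z_β = d · √(n/2) - z_{α/2}
z_β = 0.45 · √(113/2) - 1.645
z_β = 0.45 · 7.517 - 1.645
z_β = 1.738

Power = Φ(z_β) = Φ(1.738) ≈ 0.959

Effect size d = 0.45 is small by Cohen's convention (0.2/0.5/0.8).

Threshold: power ≥ 0.80 is conventionally adequate.
Power ≈ 0.96 → the study is adequately powered (power ≥ 0.80).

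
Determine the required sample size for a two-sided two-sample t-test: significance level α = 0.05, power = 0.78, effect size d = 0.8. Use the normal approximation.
n = 24 per group

Sample size formula (two-sample t-test, normal approximation):
n = 2 · ((z_{α/2} + z_β) / d)²

z_{α/2} = 1.960 (for α = 0.05, two-sided)
z_β = 0.772 (for power = 0.78)
d = 0.8

n = 2 · ((1.960 + 0.772) / 0.8)²
n = 2 · (3.415)²
n ≈ 23.32
Round up to the next whole number: n = 24 per group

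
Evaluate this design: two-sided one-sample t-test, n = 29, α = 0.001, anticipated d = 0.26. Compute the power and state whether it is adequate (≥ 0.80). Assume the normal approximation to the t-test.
Power ≈ 0.03; the study is underpowered (power < 0.80)

Power calculation (one-sample t-test, normal approximation):
z_β = d · √n - z_{α/2}
z_β = 0.26 · √29 - 3.291
z_β = 0.26 · 5.385 - 3.291
z_β = -1.890

Power = Φ(z_β) = Φ(-1.890) ≈ 0.029

Effect size d = 0.26 is small by Cohen's convention (0.2/0.5/0.8).

Threshold: power ≥ 0.80 is conventionally adequate.
Power ≈ 0.03 → the study is underpowered (power < 0.80).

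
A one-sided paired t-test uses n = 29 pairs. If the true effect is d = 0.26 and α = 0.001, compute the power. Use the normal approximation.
Power ≈ 0.05

Power calculation (paired t-test, normal approximation):
z_β = d · √n - z_α
z_β = 0.26 · √29 - 3.090
z_β = 0.26 · 5.385 - 3.090
z_β = -1.690

Power = Φ(z_β) = Φ(-1.690) ≈ 0.046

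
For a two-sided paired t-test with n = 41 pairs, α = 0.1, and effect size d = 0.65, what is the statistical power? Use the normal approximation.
Power ≈ 0.99

Power calculation (paired t-test, normal approximation):
z_β = d · √n - z_{α/2}
z_β = 0.65 · √41 - 1.645
z_β = 0.65 · 6.403 - 1.645
z_β = 2.517

Power = Φ(z_β) = Φ(2.517) ≈ 0.994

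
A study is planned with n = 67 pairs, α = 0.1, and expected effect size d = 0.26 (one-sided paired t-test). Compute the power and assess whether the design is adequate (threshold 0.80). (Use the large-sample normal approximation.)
Power ≈ 0.80; the study is adequately powered (power ≥ 0.80)

Power calculation (paired t-test, normal approximation):
z_β = d · √n - z_α
z_β = 0.26 · √67 - 1.282
z_β = 0.26 · 8.185 - 1.282
z_β = 0.847

Power = Φ(z_β) = Φ(0.847) ≈ 0.801

Effect size d = 0.26 is small by Cohen's convention (0.2/0.5/0.8).

Threshold: power ≥ 0.80 is conventionally adequate.
Power ≈ 0.80 → the study is adequately powered (power ≥ 0.80).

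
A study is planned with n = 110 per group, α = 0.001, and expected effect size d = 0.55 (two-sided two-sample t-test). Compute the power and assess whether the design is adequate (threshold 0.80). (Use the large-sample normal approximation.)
Power ≈ 0.78; the study is underpowered (power < 0.80)

Power calculation (two-sample t-test, normal approximation):
z_β = d · √(n/2) - z_{α/2}
z_β = 0.55 · √(110/2) - 3.291
z_β = 0.55 · 7.416 - 3.291
z_β = 0.788

Power = Φ(z_β) = Φ(0.788) ≈ 0.785

Effect size d = 0.55 is medium by Cohen's convention (0.2/0.5/0.8).

Threshold: power ≥ 0.80 is conventionally adequate.
Power ≈ 0.78 → the study is underpowered (power < 0.80).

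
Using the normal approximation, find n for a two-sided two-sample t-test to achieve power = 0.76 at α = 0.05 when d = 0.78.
n = 24 per group

Sample size formula (two-sample t-test, normal approximation):
n = 2 · ((z_{α/2} + z_β) / d)²

z_{α/2} = 1.960 (for α = 0.05, two-sided)
z_β = 0.706 (for power = 0.76)
d = 0.78

n = 2 · ((1.960 + 0.706) / 0.78)²
n = 2 · (3.418)²
n ≈ 23.37
Round up to the next whole number: n = 24 per group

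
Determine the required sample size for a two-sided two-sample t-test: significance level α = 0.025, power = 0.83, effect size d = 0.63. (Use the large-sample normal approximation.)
n = 52 per group

Sample size formula (two-sample t-test, normal approximation):
n = 2 · ((z_{α/2} + z_β) / d)²

z_{α/2} = 2.241 (for α = 0.025, two-sided)
z_β = 0.954 (for power = 0.83)
d = 0.63

n = 2 · ((2.241 + 0.954) / 0.63)²
n = 2 · (5.071)²
n ≈ 51.43
Round up to the next whole number: n = 52 per group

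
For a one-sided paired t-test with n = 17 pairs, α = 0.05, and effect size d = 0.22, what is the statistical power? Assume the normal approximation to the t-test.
Power ≈ 0.23

Power calculation (paired t-test, normal approximation):
z_β = d · √n - z_α
z_β = 0.22 · √17 - 1.645
z_β = 0.22 · 4.123 - 1.645
z_β = -0.738

Power = Φ(z_β) = Φ(-0.738) ≈ 0.230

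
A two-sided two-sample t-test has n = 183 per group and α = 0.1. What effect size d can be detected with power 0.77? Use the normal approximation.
d ≈ 0.25

Minimum detectable effect (two-sample t-test, normal approximation):
d = (z_{α/2} + z_β) / √(n/2)
d = (1.645 + 0.739) / √(183/2)
d = 2.384 / 9.566
d ≈ 0.25

By Cohen's convention (0.2 small / 0.5 medium / 0.8 large): small effect.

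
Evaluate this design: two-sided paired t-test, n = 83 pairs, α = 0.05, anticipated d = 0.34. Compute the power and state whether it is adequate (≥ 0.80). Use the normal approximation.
Power ≈ 0.87; the study is adequately powered (power ≥ 0.80)

Power calculation (paired t-test, normal approximation):
z_β = d · √n - z_{α/2}
z_β = 0.34 · √83 - 1.960
z_β = 0.34 · 9.110 - 1.960
z_β = 1.138

Power = Φ(z_β) = Φ(1.138) ≈ 0.872

Effect size d = 0.34 is small by Cohen's convention (0.2/0.5/0.8).

Threshold: power ≥ 0.80 is conventionally adequate.
Power ≈ 0.87 → the study is adequately powered (power ≥ 0.80).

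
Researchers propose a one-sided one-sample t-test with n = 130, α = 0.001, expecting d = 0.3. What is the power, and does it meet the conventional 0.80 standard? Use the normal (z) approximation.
Power ≈ 0.63; the study is underpowered (power < 0.80)

Power calculation (one-sample t-test, normal approximation):
z_β = d · √n - z_α
z_β = 0.3 · √130 - 3.090
z_β = 0.3 · 11.402 - 3.090
z_β = 0.330

Power = Φ(z_β) = Φ(0.330) ≈ 0.629

Effect size d = 0.3 is small by Cohen's convention (0.2/0.5/0.8).

Threshold: power ≥ 0.80 is conventionally adequate.
Power ≈ 0.63 → the study is underpowered (power < 0.80).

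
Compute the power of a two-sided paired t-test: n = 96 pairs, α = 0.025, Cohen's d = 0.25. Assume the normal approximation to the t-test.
Power ≈ 0.58

Power calculation (paired t-test, normal approximation):
z_β = d · √n - z_{α/2}
z_β = 0.25 · √96 - 2.241
z_β = 0.25 · 9.798 - 2.241
z_β = 0.208

Power = Φ(z_β) = Φ(0.208) ≈ 0.582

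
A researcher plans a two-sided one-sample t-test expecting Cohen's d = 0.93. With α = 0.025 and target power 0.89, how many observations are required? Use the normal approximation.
n = 14

Sample size formula (one-sample t-test, normal approximation):
n = ((z_{α/2} + z_β) / d)²

z_{α/2} = 2.241 (for α = 0.025, two-sided)
z_β = 1.227 (for power = 0.89)
d = 0.93

n = ((2.241 + 1.227) / 0.93)²
n = (3.729)²
n ≈ 13.91
Round up to the next whole number: n = 14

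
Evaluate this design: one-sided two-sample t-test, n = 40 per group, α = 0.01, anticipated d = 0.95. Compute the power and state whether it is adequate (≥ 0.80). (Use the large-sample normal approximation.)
Power ≈ 0.97; the study is adequately powered (power ≥ 0.80)

Power calculation (two-sample t-test, normal approximation):
z_β = d · √(n/2) - z_α
z_β = 0.95 · √(40/2) - 2.326
z_β = 0.95 · 4.472 - 2.326
z_β = 1.922

Power = Φ(z_β) = Φ(1.922) ≈ 0.973

Effect size d = 0.95 is large by Cohen's convention (0.2/0.5/0.8).

Threshold: power ≥ 0.80 is conventionally adequate.
Power ≈ 0.97 → the study is adequately powered (power ≥ 0.80).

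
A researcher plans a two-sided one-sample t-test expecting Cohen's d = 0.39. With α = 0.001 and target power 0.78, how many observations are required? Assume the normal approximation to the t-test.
n = 109

Sample size formula (one-sample t-test, normal approximation):
n = ((z_{α/2} + z_β) / d)²

z_{α/2} = 3.291 (for α = 0.001, two-sided)
z_β = 0.772 (for power = 0.78)
d = 0.39

n = ((3.291 + 0.772) / 0.39)²
n = (10.418)²
n ≈ 108.53
Round up to the next whole number: n = 109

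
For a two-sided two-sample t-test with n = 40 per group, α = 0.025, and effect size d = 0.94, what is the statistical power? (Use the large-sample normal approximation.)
Power ≈ 0.98

Power calculation (two-sample t-test, normal approximation):
z_β = d · √(n/2) - z_{α/2}
z_β = 0.94 · √(40/2) - 2.241
z_β = 0.94 · 4.472 - 2.241
z_β = 1.962

Power = Φ(z_β) = Φ(1.962) ≈ 0.975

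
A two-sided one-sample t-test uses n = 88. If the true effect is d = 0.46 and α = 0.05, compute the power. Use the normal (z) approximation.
Power ≈ 0.99

Power calculation (one-sample t-test, normal approximation):
z_β = d · √n - z_{α/2}
z_β = 0.46 · √88 - 1.960
z_β = 0.46 · 9.381 - 1.960
z_β = 2.355

Power = Φ(z_β) = Φ(2.355) ≈ 0.991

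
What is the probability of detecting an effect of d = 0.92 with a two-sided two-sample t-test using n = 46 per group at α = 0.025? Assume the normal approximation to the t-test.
Power ≈ 0.99

Power calculation (two-sample t-test, normal approximation):
z_β = d · √(n/2) - z_{α/2}
z_β = 0.92 · √(46/2) - 2.241
z_β = 0.92 · 4.796 - 2.241
z_β = 2.171

Power = Φ(z_β) = Φ(2.171) ≈ 0.985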